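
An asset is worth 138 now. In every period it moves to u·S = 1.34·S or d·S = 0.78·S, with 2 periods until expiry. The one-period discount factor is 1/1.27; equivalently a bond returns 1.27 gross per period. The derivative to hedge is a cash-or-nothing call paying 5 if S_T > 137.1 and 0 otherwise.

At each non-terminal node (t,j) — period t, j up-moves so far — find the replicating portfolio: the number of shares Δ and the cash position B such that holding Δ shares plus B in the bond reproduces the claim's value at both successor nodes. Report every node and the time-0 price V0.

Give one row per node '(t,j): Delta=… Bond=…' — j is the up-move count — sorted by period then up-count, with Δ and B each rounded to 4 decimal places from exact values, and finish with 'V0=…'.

The replicating-portfolio and risk-neutral prices coincide; use p* = (1.27−0.78)/(1.34−0.78) = 0.8750 for the latter.
At expiry t=2: V(2,0)=0.0000, V(2,1)=5.0000, V(2,2)=5.0000
  t=1,j=0: stock 107.6400 → up 144.2376 (V=5.0000), down 83.9592 (V=0.0000). Price 3.4449; hedge Δ=0.0829, bond B=-5.4837.
  t=1,j=1: stock 184.9200 → up 247.7928 (V=5.0000), down 144.2376 (V=5.0000). Price 3.9370; hedge Δ=0.0000, bond B=3.9370.
  t=0,j=0: stock 138.0000 → up 184.9200 (V=3.9370), down 107.6400 (V=3.4449). Price 3.0516; hedge Δ=0.0064, bond B=2.1728.
Each (Δ,B) replicates both successor values, so the strategy is self-financing and V0 is arbitrage-free.

(0,0): Delta=0.0064 Bond=2.1728
(1,0): Delta=0.0829 Bond=-5.4837
(1,1): Delta=0.0000 Bond=3.9370
V0=3.0516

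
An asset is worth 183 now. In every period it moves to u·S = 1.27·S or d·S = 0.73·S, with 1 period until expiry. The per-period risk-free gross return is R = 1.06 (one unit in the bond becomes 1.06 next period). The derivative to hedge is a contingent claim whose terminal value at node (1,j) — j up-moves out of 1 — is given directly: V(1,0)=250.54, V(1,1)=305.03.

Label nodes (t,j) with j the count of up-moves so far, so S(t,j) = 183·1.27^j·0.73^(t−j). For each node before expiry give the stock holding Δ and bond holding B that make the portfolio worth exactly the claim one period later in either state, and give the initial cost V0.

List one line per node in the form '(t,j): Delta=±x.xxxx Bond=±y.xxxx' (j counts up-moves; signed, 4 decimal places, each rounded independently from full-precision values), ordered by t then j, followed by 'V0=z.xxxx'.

(0,0): Delta=0.5514 Bond=166.8657
V0=267.7731

Since d<R<u, set p* = (R−d)/(u−d) = 0.6111; price each node as the discounted p*-expectation of its children.
Terminal values V(1,·): V(1,0)=250.5400, V(1,1)=305.0300
Node (0,0) S=183.0000: V=(p*·305.0300+(1−p*)·250.5400)/1.06=267.7731; Δ=(305.0300−250.5400)/(232.4100−133.5900)=0.5514; B=V−Δ·S=166.8657
Root portfolio cost Δ·183+B reproduces V0=267.7731.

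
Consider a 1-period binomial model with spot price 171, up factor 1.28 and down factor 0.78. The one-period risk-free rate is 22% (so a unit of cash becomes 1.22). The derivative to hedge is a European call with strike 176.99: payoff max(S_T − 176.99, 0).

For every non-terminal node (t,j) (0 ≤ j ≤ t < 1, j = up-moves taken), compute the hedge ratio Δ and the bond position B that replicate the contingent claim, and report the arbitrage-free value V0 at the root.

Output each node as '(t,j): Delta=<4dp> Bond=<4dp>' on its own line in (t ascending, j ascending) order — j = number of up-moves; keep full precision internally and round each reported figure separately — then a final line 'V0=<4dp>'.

Under the risk-neutral measure, an up-move has probability p* = (R−d)/(u−d) = 0.8800 and values discount at R = 1.22.
Terminal payoffs: V(1,0)=0.0000, V(1,1)=41.8900
Node (0,0) S=171.0000: V=(p*·41.8900+(1−p*)·0.0000)/1.22=30.2157; Δ=(41.8900−0.0000)/(218.8800−133.3800)=0.4899; B=V−Δ·S=-53.5643
The time-0 hedge costs 30.2157, which is the no-arbitrage price.

(0,0): Delta=0.4899 Bond=-53.5643
V0=30.2157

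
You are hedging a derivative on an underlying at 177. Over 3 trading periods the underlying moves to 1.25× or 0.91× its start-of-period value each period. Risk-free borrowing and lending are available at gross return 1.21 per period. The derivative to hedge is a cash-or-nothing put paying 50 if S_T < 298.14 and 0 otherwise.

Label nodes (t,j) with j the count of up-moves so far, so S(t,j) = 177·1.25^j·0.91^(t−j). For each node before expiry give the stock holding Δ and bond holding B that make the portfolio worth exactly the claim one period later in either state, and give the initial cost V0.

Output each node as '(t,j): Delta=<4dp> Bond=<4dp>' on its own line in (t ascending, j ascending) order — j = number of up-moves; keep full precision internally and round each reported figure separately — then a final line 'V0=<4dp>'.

(0,0): Delta=-0.4418 Bond=87.0350
(1,0): Delta=0.0000 Bond=34.1507
(1,1): Delta=-0.4847 Bond=114.8006
(2,0): Delta=0.0000 Bond=41.3223
(2,1): Delta=0.0000 Bond=41.3223
(2,2): Delta=-0.5317 Bond=151.9203
V0=8.8353

Under the risk-neutral measure, an up-move has probability p* = (R−d)/(u−d) = 0.8824 and values discount at R = 1.21.
Payoff layer (t=3): V(3,0)=50.0000, V(3,1)=50.0000, V(3,2)=50.0000, V(3,3)=0.0000
(2,0): S=146.5737. Δ = (V_up−V_dn)/(S_up−S_dn) = (50.0000−50.0000)/(183.2171−133.3821) = 0.0000. V = [p*·50.0000 + (1−p*)·50.0000]/1.21 = 41.3223. B = V − Δ·S = 41.3223.
(2,1): S=201.3375. Δ = (V_up−V_dn)/(S_up−S_dn) = (50.0000−50.0000)/(251.6719−183.2171) = 0.0000. V = [p*·50.0000 + (1−p*)·50.0000]/1.21 = 41.3223. B = V − Δ·S = 41.3223.
(2,2): S=276.5625. Δ = (V_up−V_dn)/(S_up−S_dn) = (0.0000−50.0000)/(345.7031−251.6719) = -0.5317. V = [p*·0.0000 + (1−p*)·50.0000]/1.21 = 4.8614. B = V − Δ·S = 151.9203.
(1,0): S=161.0700. Δ = (V_up−V_dn)/(S_up−S_dn) = (41.3223−41.3223)/(201.3375−146.5737) = 0.0000. V = [p*·41.3223 + (1−p*)·41.3223]/1.21 = 34.1507. B = V − Δ·S = 34.1507.
(1,1): S=221.2500. Δ = (V_up−V_dn)/(S_up−S_dn) = (4.8614−41.3223)/(276.5625−201.3375) = -0.4847. V = [p*·4.8614 + (1−p*)·41.3223]/1.21 = 7.5628. B = V − Δ·S = 114.8006.
(0,0): S=177.0000. Δ = (V_up−V_dn)/(S_up−S_dn) = (7.5628−34.1507)/(221.2500−161.0700) = -0.4418. V = [p*·7.5628 + (1−p*)·34.1507]/1.21 = 8.8353. B = V − Δ·S = 87.0350.
Self-financing check: at every node Δ·S+B equals the discounted successor values.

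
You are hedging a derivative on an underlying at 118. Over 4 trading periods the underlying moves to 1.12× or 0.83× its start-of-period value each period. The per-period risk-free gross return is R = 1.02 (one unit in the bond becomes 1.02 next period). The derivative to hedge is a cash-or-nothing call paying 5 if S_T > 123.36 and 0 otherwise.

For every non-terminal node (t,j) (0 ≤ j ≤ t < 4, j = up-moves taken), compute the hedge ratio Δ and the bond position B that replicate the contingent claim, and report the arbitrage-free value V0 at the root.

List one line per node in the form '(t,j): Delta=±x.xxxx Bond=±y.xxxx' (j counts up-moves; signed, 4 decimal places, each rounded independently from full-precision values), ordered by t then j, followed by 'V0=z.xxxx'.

(0,0): Delta=0.0611 Bond=-4.5715
(1,0): Delta=0.0726 Bond=-5.7884
(1,1): Delta=0.0567 Bond=-4.0706
(2,0): Delta=0.0000 Bond=0.0000
(2,1): Delta=0.1010 Bond=-9.0117
(2,2): Delta=0.0394 Bond=-1.5943
(3,0): Delta=0.0000 Bond=0.0000
(3,1): Delta=0.0000 Bond=0.0000
(3,2): Delta=0.1403 Bond=-14.0297
(3,3): Delta=0.0000 Bond=4.9020
V0=2.6430

Under the risk-neutral measure, an up-move has probability p* = (R−d)/(u−d) = 0.6552 and values discount at R = 1.02.
Terminal payoffs: V(4,0)=0.0000, V(4,1)=0.0000, V(4,2)=0.0000, V(4,3)=5.0000, V(4,4)=5.0000
(3,0): S=67.4709. Δ = (V_up−V_dn)/(S_up−S_dn) = (0.0000−0.0000)/(75.5674−56.0008) = 0.0000. V = [p*·0.0000 + (1−p*)·0.0000]/1.02 = 0.0000. B = V − Δ·S = 0.0000.
(3,1): S=91.0450. Δ = (V_up−V_dn)/(S_up−S_dn) = (0.0000−0.0000)/(101.9704−75.5674) = 0.0000. V = [p*·0.0000 + (1−p*)·0.0000]/1.02 = 0.0000. B = V − Δ·S = 0.0000.
(3,2): S=122.8559. Δ = (V_up−V_dn)/(S_up−S_dn) = (5.0000−0.0000)/(137.5986−101.9704) = 0.1403. V = [p*·5.0000 + (1−p*)·0.0000]/1.02 = 3.2116. B = V − Δ·S = -14.0297.
(3,3): S=165.7815. Δ = (V_up−V_dn)/(S_up−S_dn) = (5.0000−5.0000)/(185.6753−137.5986) = 0.0000. V = [p*·5.0000 + (1−p*)·5.0000]/1.02 = 4.9020. B = V − Δ·S = 4.9020.
(2,0): S=81.2902. Δ = (V_up−V_dn)/(S_up−S_dn) = (0.0000−0.0000)/(91.0450−67.4709) = 0.0000. V = [p*·0.0000 + (1−p*)·0.0000]/1.02 = 0.0000. B = V − Δ·S = 0.0000.
(2,1): S=109.6928. Δ = (V_up−V_dn)/(S_up−S_dn) = (3.2116−0.0000)/(122.8559−91.0450) = 0.1010. V = [p*·3.2116 + (1−p*)·0.0000]/1.02 = 2.0629. B = V − Δ·S = -9.0117.
(2,2): S=148.0192. Δ = (V_up−V_dn)/(S_up−S_dn) = (4.9020−3.2116)/(165.7815−122.8559) = 0.0394. V = [p*·4.9020 + (1−p*)·3.2116]/1.02 = 4.2344. B = V − Δ·S = -1.5943.
(1,0): S=97.9400. Δ = (V_up−V_dn)/(S_up−S_dn) = (2.0629−0.0000)/(109.6928−81.2902) = 0.0726. V = [p*·2.0629 + (1−p*)·0.0000]/1.02 = 1.3251. B = V − Δ·S = -5.7884.
(1,1): S=132.1600. Δ = (V_up−V_dn)/(S_up−S_dn) = (4.2344−2.0629)/(148.0192−109.6928) = 0.0567. V = [p*·4.2344 + (1−p*)·2.0629]/1.02 = 3.4173. B = V − Δ·S = -4.0706.
(0,0): S=118.0000. Δ = (V_up−V_dn)/(S_up−S_dn) = (3.4173−1.3251)/(132.1600−97.9400) = 0.0611. V = [p*·3.4173 + (1−p*)·1.3251]/1.02 = 2.6430. B = V − Δ·S = -4.5715.
The time-0 hedge costs 2.6430, which is the no-arbitrage price.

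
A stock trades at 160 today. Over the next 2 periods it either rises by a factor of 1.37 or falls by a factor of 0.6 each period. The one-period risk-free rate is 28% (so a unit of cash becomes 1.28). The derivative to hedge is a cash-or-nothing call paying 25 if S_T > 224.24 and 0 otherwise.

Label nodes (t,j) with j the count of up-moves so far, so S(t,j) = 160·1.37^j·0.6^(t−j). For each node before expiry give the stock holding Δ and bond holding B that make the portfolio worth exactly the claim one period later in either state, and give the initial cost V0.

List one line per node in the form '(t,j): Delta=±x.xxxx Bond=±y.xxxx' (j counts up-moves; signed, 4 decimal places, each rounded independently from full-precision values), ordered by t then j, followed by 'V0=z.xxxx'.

The replicating-portfolio and risk-neutral prices coincide; use p* = (1.28−0.6)/(1.37−0.6) = 0.8831 for the latter.
At expiry t=2: V(2,0)=0.0000, V(2,1)=0.0000, V(2,2)=25.0000
(1,0): S=96.0000. Δ = (V_up−V_dn)/(S_up−S_dn) = (0.0000−0.0000)/(131.5200−57.6000) = 0.0000. V = [p*·0.0000 + (1−p*)·0.0000]/1.28 = 0.0000. B = V − Δ·S = 0.0000.
(1,1): S=219.2000. Δ = (V_up−V_dn)/(S_up−S_dn) = (25.0000−0.0000)/(300.3040−131.5200) = 0.1481. V = [p*·25.0000 + (1−p*)·0.0000]/1.28 = 17.2484. B = V − Δ·S = -15.2192.
(0,0): S=160.0000. Δ = (V_up−V_dn)/(S_up−S_dn) = (17.2484−0.0000)/(219.2000−96.0000) = 0.1400. V = [p*·17.2484 + (1−p*)·0.0000]/1.28 = 11.9003. B = V − Δ·S = -10.5002.
Self-financing check: at every node Δ·S+B equals the discounted successor values.

(0,0): Delta=0.1400 Bond=-10.5002
(1,0): Delta=0.0000 Bond=0.0000
(1,1): Delta=0.1481 Bond=-15.2192
V0=11.9003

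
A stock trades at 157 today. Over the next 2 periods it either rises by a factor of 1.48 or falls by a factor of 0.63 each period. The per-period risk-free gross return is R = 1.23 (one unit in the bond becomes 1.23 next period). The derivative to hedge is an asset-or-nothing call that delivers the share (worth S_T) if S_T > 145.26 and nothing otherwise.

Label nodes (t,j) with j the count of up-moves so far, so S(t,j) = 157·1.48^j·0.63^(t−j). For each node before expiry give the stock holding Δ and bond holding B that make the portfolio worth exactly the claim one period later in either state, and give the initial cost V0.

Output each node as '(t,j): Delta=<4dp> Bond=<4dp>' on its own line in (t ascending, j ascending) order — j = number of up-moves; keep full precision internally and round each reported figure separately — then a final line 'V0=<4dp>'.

Since d<R<u, set p* = (R−d)/(u−d) = 0.7059; price each node as the discounted p*-expectation of its children.
Payoff layer (t=2): V(2,0)=0.0000, V(2,1)=146.3868, V(2,2)=343.8928
  t=1,j=0: stock 98.9100 → up 146.3868 (V=146.3868), down 62.3133 (V=0.0000). Price 84.0096; hedge Δ=1.7412, bond B=-88.2101.
  t=1,j=1: stock 232.3600 → up 343.8928 (V=343.8928), down 146.3868 (V=146.3868). Price 232.3600; hedge Δ=1.0000, bond B=0.0000.
  t=0,j=0: stock 157.0000 → up 232.3600 (V=232.3600), down 98.9100 (V=84.0096). Price 153.4370; hedge Δ=1.1117, bond B=-21.0928.
The time-0 hedge costs 153.4370, which is the no-arbitrage price.

(0,0): Delta=1.1117 Bond=-21.0928
(1,0): Delta=1.7412 Bond=-88.2101
(1,1): Delta=1.0000 Bond=0.0000
V0=153.4370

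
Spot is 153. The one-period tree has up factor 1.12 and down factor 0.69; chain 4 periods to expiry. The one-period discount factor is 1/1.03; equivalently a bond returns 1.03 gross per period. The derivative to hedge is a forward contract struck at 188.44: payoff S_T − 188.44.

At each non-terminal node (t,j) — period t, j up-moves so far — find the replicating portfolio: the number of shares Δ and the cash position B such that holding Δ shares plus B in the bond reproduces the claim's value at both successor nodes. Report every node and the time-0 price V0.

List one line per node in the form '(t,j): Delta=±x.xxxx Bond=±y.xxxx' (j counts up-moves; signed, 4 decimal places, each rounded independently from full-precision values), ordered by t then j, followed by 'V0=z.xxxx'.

(0,0): Delta=1.0000 Bond=-167.4265
(1,0): Delta=1.0000 Bond=-172.4493
(1,1): Delta=1.0000 Bond=-172.4493
(2,0): Delta=1.0000 Bond=-177.6228
(2,1): Delta=1.0000 Bond=-177.6228
(2,2): Delta=1.0000 Bond=-177.6228
(3,0): Delta=1.0000 Bond=-182.9515
(3,1): Delta=1.0000 Bond=-182.9515
(3,2): Delta=1.0000 Bond=-182.9515
(3,3): Delta=1.0000 Bond=-182.9515
V0=-14.4265

Since d<R<u, set p* = (R−d)/(u−d) = 0.7907; price each node as the discounted p*-expectation of its children.
At expiry t=4: V(4,0)=-153.7593, V(4,1)=-132.1467, V(4,2)=-97.0654, V(4,3)=-40.1218, V(4,4)=52.3085
Node (3,0) S=50.2619: V=(p*·-132.1467+(1−p*)·-153.7593)/1.03=-132.6896; Δ=(-132.1467−-153.7593)/(56.2933−34.6807)=1.0000; B=V−Δ·S=-182.9515
Node (3,1) S=81.5845: V=(p*·-97.0654+(1−p*)·-132.1467)/1.03=-101.3670; Δ=(-97.0654−-132.1467)/(91.3746−56.2933)=1.0000; B=V−Δ·S=-182.9515
Node (3,2) S=132.4270: V=(p*·-40.1218+(1−p*)·-97.0654)/1.03=-50.5244; Δ=(-40.1218−-97.0654)/(148.3182−91.3746)=1.0000; B=V−Δ·S=-182.9515
Node (3,3) S=214.9540: V=(p*·52.3085+(1−p*)·-40.1218)/1.03=32.0025; Δ=(52.3085−-40.1218)/(240.7485−148.3182)=1.0000; B=V−Δ·S=-182.9515
Node (2,0) S=72.8433: V=(p*·-101.3670+(1−p*)·-132.6896)/1.03=-104.7795; Δ=(-101.3670−-132.6896)/(81.5845−50.2619)=1.0000; B=V−Δ·S=-177.6228
Node (2,1) S=118.2384: V=(p*·-50.5244+(1−p*)·-101.3670)/1.03=-59.3844; Δ=(-50.5244−-101.3670)/(132.4270−81.5845)=1.0000; B=V−Δ·S=-177.6228
Node (2,2) S=191.9232: V=(p*·32.0025+(1−p*)·-50.5244)/1.03=14.3004; Δ=(32.0025−-50.5244)/(214.9540−132.4270)=1.0000; B=V−Δ·S=-177.6228
Node (1,0) S=105.5700: V=(p*·-59.3844+(1−p*)·-104.7795)/1.03=-66.8793; Δ=(-59.3844−-104.7795)/(118.2384−72.8433)=1.0000; B=V−Δ·S=-172.4493
Node (1,1) S=171.3600: V=(p*·14.3004+(1−p*)·-59.3844)/1.03=-1.0893; Δ=(14.3004−-59.3844)/(191.9232−118.2384)=1.0000; B=V−Δ·S=-172.4493
Node (0,0) S=153.0000: V=(p*·-1.0893+(1−p*)·-66.8793)/1.03=-14.4265; Δ=(-1.0893−-66.8793)/(171.3600−105.5700)=1.0000; B=V−Δ·S=-167.4265
The time-0 hedge costs -14.4265, which is the no-arbitrage price.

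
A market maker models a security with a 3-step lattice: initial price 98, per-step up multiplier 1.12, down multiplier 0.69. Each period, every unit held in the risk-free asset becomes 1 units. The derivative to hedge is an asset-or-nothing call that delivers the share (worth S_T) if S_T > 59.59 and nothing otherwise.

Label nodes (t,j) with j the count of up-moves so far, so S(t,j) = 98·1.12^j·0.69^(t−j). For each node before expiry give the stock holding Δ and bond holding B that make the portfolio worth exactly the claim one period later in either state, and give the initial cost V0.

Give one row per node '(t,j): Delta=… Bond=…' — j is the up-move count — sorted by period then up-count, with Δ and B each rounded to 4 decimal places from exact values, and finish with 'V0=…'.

(0,0): Delta=1.4619 Bond=-54.7681
(1,0): Delta=2.1031 Bond=-98.1262
(1,1): Delta=1.3090 Bond=-37.9843
(2,0): Delta=0.0000 Bond=0.0000
(2,1): Delta=2.6047 Bond=-136.1106
(2,2): Delta=1.0000 Bond=0.0000
V0=88.4983

No-arbitrage ⇒ martingale measure with p* = (R−d)/(u−d) = 0.7209.
Terminal values V(3,·): V(3,0)=0.0000, V(3,1)=0.0000, V(3,2)=84.8225, V(3,3)=137.6829
Node (2,0) S=46.6578: V=(p*·0.0000+(1−p*)·0.0000)/1=0.0000; Δ=(0.0000−0.0000)/(52.2567−32.1939)=0.0000; B=V−Δ·S=0.0000
Node (2,1) S=75.7344: V=(p*·84.8225+(1−p*)·0.0000)/1=61.1511; Δ=(84.8225−0.0000)/(84.8225−52.2567)=2.6047; B=V−Δ·S=-136.1106
Node (2,2) S=122.9312: V=(p*·137.6829+(1−p*)·84.8225)/1=122.9312; Δ=(137.6829−84.8225)/(137.6829−84.8225)=1.0000; B=V−Δ·S=0.0000
Node (1,0) S=67.6200: V=(p*·61.1511+(1−p*)·0.0000)/1=44.0857; Δ=(61.1511−0.0000)/(75.7344−46.6578)=2.1031; B=V−Δ·S=-98.1262
Node (1,1) S=109.7600: V=(p*·122.9312+(1−p*)·61.1511)/1=105.6902; Δ=(122.9312−61.1511)/(122.9312−75.7344)=1.3090; B=V−Δ·S=-37.9843
Node (0,0) S=98.0000: V=(p*·105.6902+(1−p*)·44.0857)/1=88.4983; Δ=(105.6902−44.0857)/(109.7600−67.6200)=1.4619; B=V−Δ·S=-54.7681
Root portfolio cost Δ·98+B reproduces V0=88.4983.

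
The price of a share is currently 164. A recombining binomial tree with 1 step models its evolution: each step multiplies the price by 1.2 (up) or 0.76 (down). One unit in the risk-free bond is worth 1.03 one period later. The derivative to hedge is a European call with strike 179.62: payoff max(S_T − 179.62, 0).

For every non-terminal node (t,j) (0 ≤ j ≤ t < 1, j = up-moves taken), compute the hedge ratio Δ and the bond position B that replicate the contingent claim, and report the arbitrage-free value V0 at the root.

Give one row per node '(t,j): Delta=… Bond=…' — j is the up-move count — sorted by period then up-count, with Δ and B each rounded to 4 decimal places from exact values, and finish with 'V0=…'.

(0,0): Delta=0.2381 Bond=-28.8102
V0=10.2352

Risk-neutral probability p* = (R−d)/(u−d) = (1.03−0.76)/(1.2−0.76) = 0.6136.
Terminal values V(1,·): V(1,0)=0.0000, V(1,1)=17.1800
  t=0,j=0: stock 164.0000 → up 196.8000 (V=17.1800), down 124.6400 (V=0.0000). Price 10.2352; hedge Δ=0.2381, bond B=-28.8102.
Check: Δ(0,0)·S0 + B(0,0) = 10.2352 = V0.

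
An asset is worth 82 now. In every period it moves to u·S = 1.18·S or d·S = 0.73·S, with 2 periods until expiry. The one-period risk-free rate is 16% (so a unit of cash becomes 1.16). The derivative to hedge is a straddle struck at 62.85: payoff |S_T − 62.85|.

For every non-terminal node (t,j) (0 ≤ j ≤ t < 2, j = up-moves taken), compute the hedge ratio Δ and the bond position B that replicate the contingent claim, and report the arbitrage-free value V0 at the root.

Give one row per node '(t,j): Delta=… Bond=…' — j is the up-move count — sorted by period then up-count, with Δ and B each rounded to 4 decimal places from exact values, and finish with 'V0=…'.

Under the risk-neutral measure, an up-move has probability p* = (R−d)/(u−d) = 0.9556 and values discount at R = 1.16.
Terminal values V(2,·): V(2,0)=19.1522, V(2,1)=7.7848, V(2,2)=51.3268
  t=1,j=0: stock 59.8600 → up 70.6348 (V=7.7848), down 43.6978 (V=19.1522). Price 7.1466; hedge Δ=-0.4220, bond B=32.4075.
  t=1,j=1: stock 96.7600 → up 114.1768 (V=51.3268), down 70.6348 (V=7.7848). Price 42.5790; hedge Δ=1.0000, bond B=-54.1810.
  t=0,j=0: stock 82.0000 → up 96.7600 (V=42.5790), down 59.8600 (V=7.1466). Price 35.3484; hedge Δ=0.9602, bond B=-43.3902.
Self-financing check: at every node Δ·S+B equals the discounted successor values.

(0,0): Delta=0.9602 Bond=-43.3902
(1,0): Delta=-0.4220 Bond=32.4075
(1,1): Delta=1.0000 Bond=-54.1810
V0=35.3484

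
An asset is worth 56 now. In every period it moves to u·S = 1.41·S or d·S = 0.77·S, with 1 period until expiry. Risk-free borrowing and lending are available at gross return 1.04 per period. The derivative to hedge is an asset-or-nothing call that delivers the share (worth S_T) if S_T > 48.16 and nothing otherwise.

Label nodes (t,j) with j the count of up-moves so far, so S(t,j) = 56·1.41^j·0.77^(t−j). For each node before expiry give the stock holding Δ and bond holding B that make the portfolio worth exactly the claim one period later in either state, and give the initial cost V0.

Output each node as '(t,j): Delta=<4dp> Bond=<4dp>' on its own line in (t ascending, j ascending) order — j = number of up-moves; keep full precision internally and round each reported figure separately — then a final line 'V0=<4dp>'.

(0,0): Delta=2.2031 Bond=-91.3450
V0=32.0300

The replicating-portfolio and risk-neutral prices coincide; use p* = (1.04−0.77)/(1.41−0.77) = 0.4219 for the latter.
Terminal values V(1,·): V(1,0)=0.0000, V(1,1)=78.9600
  t=0,j=0: stock 56.0000 → up 78.9600 (V=78.9600), down 43.1200 (V=0.0000). Price 32.0300; hedge Δ=2.2031, bond B=-91.3450.
Check: Δ(0,0)·S0 + B(0,0) = 32.0300 = V0.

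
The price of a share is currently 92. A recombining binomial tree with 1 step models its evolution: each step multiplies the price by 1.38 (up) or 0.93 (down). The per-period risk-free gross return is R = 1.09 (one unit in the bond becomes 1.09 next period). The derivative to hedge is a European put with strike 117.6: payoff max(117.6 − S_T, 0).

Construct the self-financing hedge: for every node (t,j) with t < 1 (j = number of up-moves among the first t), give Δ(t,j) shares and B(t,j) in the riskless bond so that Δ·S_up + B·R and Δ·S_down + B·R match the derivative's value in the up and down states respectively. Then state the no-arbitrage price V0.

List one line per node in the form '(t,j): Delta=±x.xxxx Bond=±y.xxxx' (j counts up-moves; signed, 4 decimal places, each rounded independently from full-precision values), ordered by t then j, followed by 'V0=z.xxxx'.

(0,0): Delta=-0.7739 Bond=90.1431
V0=18.9431

Under the risk-neutral measure, an up-move has probability p* = (R−d)/(u−d) = 0.3556 and values discount at R = 1.09.
Terminal payoffs: V(1,0)=32.0400, V(1,1)=0.0000
(0,0): S=92.0000. Δ = (V_up−V_dn)/(S_up−S_dn) = (0.0000−32.0400)/(126.9600−85.5600) = -0.7739. V = [p*·0.0000 + (1−p*)·32.0400]/1.09 = 18.9431. B = V − Δ·S = 90.1431.
Check: Δ(0,0)·S0 + B(0,0) = 18.9431 = V0.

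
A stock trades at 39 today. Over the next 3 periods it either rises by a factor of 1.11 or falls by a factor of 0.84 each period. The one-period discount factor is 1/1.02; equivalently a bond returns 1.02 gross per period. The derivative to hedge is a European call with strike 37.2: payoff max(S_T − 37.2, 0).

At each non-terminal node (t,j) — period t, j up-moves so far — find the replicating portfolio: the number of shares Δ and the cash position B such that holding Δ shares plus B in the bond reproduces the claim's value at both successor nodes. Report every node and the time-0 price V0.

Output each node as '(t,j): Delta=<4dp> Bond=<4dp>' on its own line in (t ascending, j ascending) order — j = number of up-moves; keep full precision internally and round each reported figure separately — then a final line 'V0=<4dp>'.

(0,0): Delta=0.6547 Bond=-19.7018
(1,0): Delta=0.2338 Bond=-6.3067
(1,1): Delta=0.8139 Bond=-26.9904
(2,0): Delta=0.0000 Bond=0.0000
(2,1): Delta=0.3222 Bond=-9.6493
(2,2): Delta=1.0000 Bond=-36.4706
V0=5.8307

No-arbitrage ⇒ martingale measure with p* = (R−d)/(u−d) = 0.6667.
At expiry t=3: V(3,0)=0.0000, V(3,1)=0.0000, V(3,2)=3.1636, V(3,3)=16.1376
(2,0): S=27.5184. Δ = (V_up−V_dn)/(S_up−S_dn) = (0.0000−0.0000)/(30.5454−23.1155) = 0.0000. V = [p*·0.0000 + (1−p*)·0.0000]/1.02 = 0.0000. B = V − Δ·S = 0.0000.
(2,1): S=36.3636. Δ = (V_up−V_dn)/(S_up−S_dn) = (3.1636−0.0000)/(40.3636−30.5454) = 0.3222. V = [p*·3.1636 + (1−p*)·0.0000]/1.02 = 2.0677. B = V − Δ·S = -9.6493.
(2,2): S=48.0519. Δ = (V_up−V_dn)/(S_up−S_dn) = (16.1376−3.1636)/(53.3376−40.3636) = 1.0000. V = [p*·16.1376 + (1−p*)·3.1636]/1.02 = 11.5813. B = V − Δ·S = -36.4706.
(1,0): S=32.7600. Δ = (V_up−V_dn)/(S_up−S_dn) = (2.0677−0.0000)/(36.3636−27.5184) = 0.2338. V = [p*·2.0677 + (1−p*)·0.0000]/1.02 = 1.3514. B = V − Δ·S = -6.3067.
(1,1): S=43.2900. Δ = (V_up−V_dn)/(S_up−S_dn) = (11.5813−2.0677)/(48.0519−36.3636) = 0.8139. V = [p*·11.5813 + (1−p*)·2.0677]/1.02 = 8.2452. B = V − Δ·S = -26.9904.
(0,0): S=39.0000. Δ = (V_up−V_dn)/(S_up−S_dn) = (8.2452−1.3514)/(43.2900−32.7600) = 0.6547. V = [p*·8.2452 + (1−p*)·1.3514]/1.02 = 5.8307. B = V − Δ·S = -19.7018.
Check: Δ(0,0)·S0 + B(0,0) = 5.8307 = V0.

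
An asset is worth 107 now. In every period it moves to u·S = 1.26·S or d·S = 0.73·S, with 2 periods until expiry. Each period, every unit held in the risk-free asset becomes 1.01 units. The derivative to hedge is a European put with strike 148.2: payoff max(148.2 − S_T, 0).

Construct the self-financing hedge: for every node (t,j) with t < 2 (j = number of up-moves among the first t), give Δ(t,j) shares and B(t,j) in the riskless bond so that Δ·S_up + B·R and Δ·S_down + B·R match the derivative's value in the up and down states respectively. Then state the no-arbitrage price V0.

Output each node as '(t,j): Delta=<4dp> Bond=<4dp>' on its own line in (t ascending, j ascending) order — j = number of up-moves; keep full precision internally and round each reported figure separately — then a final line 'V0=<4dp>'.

The replicating-portfolio and risk-neutral prices coincide; use p* = (1.01−0.73)/(1.26−0.73) = 0.5283 for the latter.
Terminal values V(2,·): V(2,0)=91.1797, V(2,1)=49.7814, V(2,2)=0.0000
(1,0): S=78.1100. Δ = (V_up−V_dn)/(S_up−S_dn) = (49.7814−91.1797)/(98.4186−57.0203) = -1.0000. V = [p*·49.7814 + (1−p*)·91.1797]/1.01 = 68.6227. B = V − Δ·S = 146.7327.
(1,1): S=134.8200. Δ = (V_up−V_dn)/(S_up−S_dn) = (0.0000−49.7814)/(169.8732−98.4186) = -0.6967. V = [p*·0.0000 + (1−p*)·49.7814]/1.01 = 23.2493. B = V − Δ·S = 117.1765.
(0,0): S=107.0000. Δ = (V_up−V_dn)/(S_up−S_dn) = (23.2493−68.6227)/(134.8200−78.1100) = -0.8001. V = [p*·23.2493 + (1−p*)·68.6227]/1.01 = 44.2097. B = V − Δ·S = 129.8199.
Check: Δ(0,0)·S0 + B(0,0) = 44.2097 = V0.

(0,0): Delta=-0.8001 Bond=129.8199
(1,0): Delta=-1.0000 Bond=146.7327
(1,1): Delta=-0.6967 Bond=117.1765
V0=44.2097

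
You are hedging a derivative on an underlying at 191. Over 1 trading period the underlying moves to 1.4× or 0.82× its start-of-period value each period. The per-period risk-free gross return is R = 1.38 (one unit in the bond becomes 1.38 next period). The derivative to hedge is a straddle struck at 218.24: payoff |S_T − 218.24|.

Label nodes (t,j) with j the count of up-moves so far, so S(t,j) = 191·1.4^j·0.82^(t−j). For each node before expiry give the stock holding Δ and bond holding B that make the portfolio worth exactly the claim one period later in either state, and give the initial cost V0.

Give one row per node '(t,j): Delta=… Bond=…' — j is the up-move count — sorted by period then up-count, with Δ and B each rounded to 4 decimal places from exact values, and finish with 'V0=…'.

No-arbitrage ⇒ martingale measure with p* = (R−d)/(u−d) = 0.9655.
Terminal payoffs: V(1,0)=61.6200, V(1,1)=49.1600
Node (0,0) S=191.0000: V=(p*·49.1600+(1−p*)·61.6200)/1.38=35.9345; Δ=(49.1600−61.6200)/(267.4000−156.6200)=-0.1125; B=V−Δ·S=57.4173
Check: Δ(0,0)·S0 + B(0,0) = 35.9345 = V0.

(0,0): Delta=-0.1125 Bond=57.4173
V0=35.9345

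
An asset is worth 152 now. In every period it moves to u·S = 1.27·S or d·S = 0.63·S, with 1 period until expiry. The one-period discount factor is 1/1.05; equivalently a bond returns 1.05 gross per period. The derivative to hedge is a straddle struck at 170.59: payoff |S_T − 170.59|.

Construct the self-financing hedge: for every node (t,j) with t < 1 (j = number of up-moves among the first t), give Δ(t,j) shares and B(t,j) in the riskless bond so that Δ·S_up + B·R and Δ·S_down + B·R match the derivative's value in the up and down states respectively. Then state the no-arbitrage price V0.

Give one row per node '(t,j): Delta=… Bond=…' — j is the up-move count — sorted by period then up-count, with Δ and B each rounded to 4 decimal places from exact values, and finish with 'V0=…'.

Since d<R<u, set p* = (R−d)/(u−d) = 0.6562; price each node as the discounted p*-expectation of its children.
At expiry t=1: V(1,0)=74.8300, V(1,1)=22.4500
Node (0,0) S=152.0000: V=(p*·22.4500+(1−p*)·74.8300)/1.05=38.5292; Δ=(22.4500−74.8300)/(193.0400−95.7600)=-0.5384; B=V−Δ·S=120.3729
Root portfolio cost Δ·152+B reproduces V0=38.5292.

(0,0): Delta=-0.5384 Bond=120.3729
V0=38.5292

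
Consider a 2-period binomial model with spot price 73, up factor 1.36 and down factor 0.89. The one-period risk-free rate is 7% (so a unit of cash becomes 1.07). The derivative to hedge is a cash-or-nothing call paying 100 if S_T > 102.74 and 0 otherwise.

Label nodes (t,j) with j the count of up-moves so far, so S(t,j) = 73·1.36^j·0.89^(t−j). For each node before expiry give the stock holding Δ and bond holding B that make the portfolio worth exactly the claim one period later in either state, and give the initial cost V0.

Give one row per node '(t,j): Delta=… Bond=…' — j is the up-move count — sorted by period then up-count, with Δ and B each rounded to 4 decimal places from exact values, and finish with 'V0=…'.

Risk-neutral probability p* = (R−d)/(u−d) = (1.07−0.89)/(1.36−0.89) = 0.3830.
Payoff layer (t=2): V(2,0)=0.0000, V(2,1)=0.0000, V(2,2)=100.0000
Node (1,0) S=64.9700: V=(p*·0.0000+(1−p*)·0.0000)/1.07=0.0000; Δ=(0.0000−0.0000)/(88.3592−57.8233)=0.0000; B=V−Δ·S=0.0000
Node (1,1) S=99.2800: V=(p*·100.0000+(1−p*)·0.0000)/1.07=35.7924; Δ=(100.0000−0.0000)/(135.0208−88.3592)=2.1431; B=V−Δ·S=-176.9736
Node (0,0) S=73.0000: V=(p*·35.7924+(1−p*)·0.0000)/1.07=12.8110; Δ=(35.7924−0.0000)/(99.2800−64.9700)=1.0432; B=V−Δ·S=-63.3431
Self-financing check: at every node Δ·S+B equals the discounted successor values.

(0,0): Delta=1.0432 Bond=-63.3431
(1,0): Delta=0.0000 Bond=0.0000
(1,1): Delta=2.1431 Bond=-176.9736
V0=12.8110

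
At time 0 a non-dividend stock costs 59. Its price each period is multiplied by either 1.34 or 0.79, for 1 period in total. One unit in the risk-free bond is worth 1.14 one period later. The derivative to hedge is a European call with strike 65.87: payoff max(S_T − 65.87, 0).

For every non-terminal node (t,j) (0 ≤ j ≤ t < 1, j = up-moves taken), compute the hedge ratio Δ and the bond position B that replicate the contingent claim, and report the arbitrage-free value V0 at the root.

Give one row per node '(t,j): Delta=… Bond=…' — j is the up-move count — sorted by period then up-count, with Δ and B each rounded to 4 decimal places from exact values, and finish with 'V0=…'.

Since d<R<u, set p* = (R−d)/(u−d) = 0.6364; price each node as the discounted p*-expectation of its children.
Terminal values V(1,·): V(1,0)=0.0000, V(1,1)=13.1900
  t=0,j=0: stock 59.0000 → up 79.0600 (V=13.1900), down 46.6100 (V=0.0000). Price 7.3628; hedge Δ=0.4065, bond B=-16.6190.
Self-financing check: at every node Δ·S+B equals the discounted successor values.

(0,0): Delta=0.4065 Bond=-16.6190
V0=7.3628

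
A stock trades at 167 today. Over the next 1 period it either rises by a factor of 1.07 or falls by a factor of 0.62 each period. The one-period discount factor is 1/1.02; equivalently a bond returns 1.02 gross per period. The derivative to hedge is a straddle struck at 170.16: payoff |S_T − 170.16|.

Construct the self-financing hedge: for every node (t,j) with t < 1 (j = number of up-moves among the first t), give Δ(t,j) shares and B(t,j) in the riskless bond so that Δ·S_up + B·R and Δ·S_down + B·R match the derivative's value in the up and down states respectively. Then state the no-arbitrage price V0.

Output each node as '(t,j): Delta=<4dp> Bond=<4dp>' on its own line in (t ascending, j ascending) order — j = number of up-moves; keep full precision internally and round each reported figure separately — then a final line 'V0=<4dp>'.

(0,0): Delta=-0.7730 Bond=143.7795
V0=14.6906

Risk-neutral probability p* = (R−d)/(u−d) = (1.02−0.62)/(1.07−0.62) = 0.8889.
Terminal values V(1,·): V(1,0)=66.6200, V(1,1)=8.5300
(0,0): S=167.0000. Δ = (V_up−V_dn)/(S_up−S_dn) = (8.5300−66.6200)/(178.6900−103.5400) = -0.7730. V = [p*·8.5300 + (1−p*)·66.6200]/1.02 = 14.6906. B = V − Δ·S = 143.7795.
Each (Δ,B) replicates both successor values, so the strategy is self-financing and V0 is arbitrage-free.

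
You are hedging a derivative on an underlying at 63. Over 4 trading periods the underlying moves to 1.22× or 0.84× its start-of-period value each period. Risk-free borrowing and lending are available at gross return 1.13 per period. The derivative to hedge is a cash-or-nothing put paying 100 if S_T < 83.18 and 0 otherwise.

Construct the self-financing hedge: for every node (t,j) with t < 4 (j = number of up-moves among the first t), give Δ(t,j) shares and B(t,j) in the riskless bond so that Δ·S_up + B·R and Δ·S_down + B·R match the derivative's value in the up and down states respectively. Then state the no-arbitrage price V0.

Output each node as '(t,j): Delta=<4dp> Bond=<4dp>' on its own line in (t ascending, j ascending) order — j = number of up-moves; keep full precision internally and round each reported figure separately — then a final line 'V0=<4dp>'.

(0,0): Delta=-1.1980 Bond=90.1753
(1,0): Delta=-2.2681 Bond=158.5306
(1,1): Delta=-0.9693 Bond=84.3225
(2,0): Delta=0.0000 Bond=78.3147
(2,1): Delta=-2.7528 Bond=210.4300
(2,2): Delta=-0.5882 Bond=59.5495
(3,0): Delta=0.0000 Bond=88.4956
(3,1): Delta=0.0000 Bond=88.4956
(3,2): Delta=-3.3410 Bond=284.1174
(3,3): Delta=0.0000 Bond=0.0000
V0=14.7025

Since d<R<u, set p* = (R−d)/(u−d) = 0.7632; price each node as the discounted p*-expectation of its children.
Terminal payoffs: V(4,0)=100.0000, V(4,1)=100.0000, V(4,2)=100.0000, V(4,3)=0.0000, V(4,4)=0.0000
  t=3,j=0: stock 37.3404 → up 45.5552 (V=100.0000), down 31.3659 (V=100.0000). Price 88.4956; hedge Δ=0.0000, bond B=88.4956.
  t=3,j=1: stock 54.2324 → up 66.1635 (V=100.0000), down 45.5552 (V=100.0000). Price 88.4956; hedge Δ=0.0000, bond B=88.4956.
  t=3,j=2: stock 78.7661 → up 96.0947 (V=0.0000), down 66.1635 (V=100.0000). Price 20.9595; hedge Δ=-3.3410, bond B=284.1174.
  t=3,j=3: stock 114.3984 → up 139.5661 (V=0.0000), down 96.0947 (V=0.0000). Price 0.0000; hedge Δ=0.0000, bond B=0.0000.
  t=2,j=0: stock 44.4528 → up 54.2324 (V=88.4956), down 37.3404 (V=88.4956). Price 78.3147; hedge Δ=0.0000, bond B=78.3147.
  t=2,j=1: stock 64.5624 → up 78.7661 (V=20.9595), down 54.2324 (V=88.4956). Price 32.7034; hedge Δ=-2.7528, bond B=210.4300.
  t=2,j=2: stock 93.7692 → up 114.3984 (V=0.0000), down 78.7661 (V=20.9595). Price 4.3930; hedge Δ=-0.5882, bond B=59.5495.
  t=1,j=0: stock 52.9200 → up 64.5624 (V=32.7034), down 44.4528 (V=78.3147). Price 38.5010; hedge Δ=-2.2681, bond B=158.5306.
  t=1,j=1: stock 76.8600 → up 93.7692 (V=4.3930), down 64.5624 (V=32.7034). Price 9.8213; hedge Δ=-0.9693, bond B=84.3225.
  t=0,j=0: stock 63.0000 → up 76.8600 (V=9.8213), down 52.9200 (V=38.5010). Price 14.7025; hedge Δ=-1.1980, bond B=90.1753.
Self-financing check: at every node Δ·S+B equals the discounted successor values.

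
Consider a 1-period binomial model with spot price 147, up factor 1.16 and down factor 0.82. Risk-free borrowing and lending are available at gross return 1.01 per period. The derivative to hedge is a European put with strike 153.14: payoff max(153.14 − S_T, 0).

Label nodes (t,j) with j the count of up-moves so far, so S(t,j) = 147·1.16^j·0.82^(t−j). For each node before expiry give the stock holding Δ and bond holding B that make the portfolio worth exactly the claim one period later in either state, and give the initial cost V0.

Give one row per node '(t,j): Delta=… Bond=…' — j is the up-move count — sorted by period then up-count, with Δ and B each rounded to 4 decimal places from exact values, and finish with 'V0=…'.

(0,0): Delta=-0.6523 Bond=110.1223
V0=14.2400

Risk-neutral probability p* = (R−d)/(u−d) = (1.01−0.82)/(1.16−0.82) = 0.5588.
At expiry t=1: V(1,0)=32.6000, V(1,1)=0.0000
  t=0,j=0: stock 147.0000 → up 170.5200 (V=0.0000), down 120.5400 (V=32.6000). Price 14.2400; hedge Δ=-0.6523, bond B=110.1223.
Check: Δ(0,0)·S0 + B(0,0) = 14.2400 = V0.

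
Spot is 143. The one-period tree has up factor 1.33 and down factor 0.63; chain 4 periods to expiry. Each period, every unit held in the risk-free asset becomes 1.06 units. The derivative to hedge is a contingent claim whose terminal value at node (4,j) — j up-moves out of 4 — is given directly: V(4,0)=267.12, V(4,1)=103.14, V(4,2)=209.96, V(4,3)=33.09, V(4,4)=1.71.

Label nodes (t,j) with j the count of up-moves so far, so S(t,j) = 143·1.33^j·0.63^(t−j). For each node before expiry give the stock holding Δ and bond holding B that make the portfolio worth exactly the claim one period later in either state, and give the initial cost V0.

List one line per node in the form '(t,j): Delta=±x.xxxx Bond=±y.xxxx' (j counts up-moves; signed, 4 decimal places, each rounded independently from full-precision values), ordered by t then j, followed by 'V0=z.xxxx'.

No-arbitrage ⇒ martingale measure with p* = (R−d)/(u−d) = 0.6143.
Payoff layer (t=4): V(4,0)=267.1200, V(4,1)=103.1400, V(4,2)=209.9600, V(4,3)=33.0900, V(4,4)=1.7100
(3,0): S=35.7567. Δ = (V_up−V_dn)/(S_up−S_dn) = (103.1400−267.1200)/(47.5564−22.5267) = -6.5514. V = [p*·103.1400 + (1−p*)·267.1200]/1.06 = 156.9712. B = V − Δ·S = 391.2283.
(3,1): S=75.4864. Δ = (V_up−V_dn)/(S_up−S_dn) = (209.9600−103.1400)/(100.3969−47.5564) = 2.0216. V = [p*·209.9600 + (1−p*)·103.1400]/1.06 = 159.2057. B = V − Δ·S = 6.6057.
(3,2): S=159.3602. Δ = (V_up−V_dn)/(S_up−S_dn) = (33.0900−209.9600)/(211.9491−100.3969) = -1.5855. V = [p*·33.0900 + (1−p*)·209.9600]/1.06 = 95.5767. B = V − Δ·S = 348.2481.
(3,3): S=336.4271. Δ = (V_up−V_dn)/(S_up−S_dn) = (1.7100−33.0900)/(447.4480−211.9491) = -0.1332. V = [p*·1.7100 + (1−p*)·33.0900]/1.06 = 13.0318. B = V − Δ·S = 57.8604.
(2,0): S=56.7567. Δ = (V_up−V_dn)/(S_up−S_dn) = (159.2057−156.9712)/(75.4864−35.7567) = 0.0562. V = [p*·159.2057 + (1−p*)·156.9712]/1.06 = 149.3809. B = V − Δ·S = 146.1888.
(2,1): S=119.8197. Δ = (V_up−V_dn)/(S_up−S_dn) = (95.5767−159.2057)/(159.3602−75.4864) = -0.7586. V = [p*·95.5767 + (1−p*)·159.2057]/1.06 = 113.3201. B = V − Δ·S = 204.2186.
(2,2): S=252.9527. Δ = (V_up−V_dn)/(S_up−S_dn) = (13.0318−95.5767)/(336.4271−159.3602) = -0.4662. V = [p*·13.0318 + (1−p*)·95.5767]/1.06 = 42.3307. B = V − Δ·S = 160.2520.
(1,0): S=90.0900. Δ = (V_up−V_dn)/(S_up−S_dn) = (113.3201−149.3809)/(119.8197−56.7567) = -0.5718. V = [p*·113.3201 + (1−p*)·149.3809]/1.06 = 120.0276. B = V − Δ·S = 171.5431.
(1,1): S=190.1900. Δ = (V_up−V_dn)/(S_up−S_dn) = (42.3307−113.3201)/(252.9527−119.8197) = -0.5332. V = [p*·42.3307 + (1−p*)·113.3201]/1.06 = 65.7663. B = V − Δ·S = 167.1797.
(0,0): S=143.0000. Δ = (V_up−V_dn)/(S_up−S_dn) = (65.7663−120.0276)/(190.1900−90.0900) = -0.5421. V = [p*·65.7663 + (1−p*)·120.0276]/1.06 = 81.7884. B = V − Δ·S = 159.3045.
Root portfolio cost Δ·143+B reproduces V0=81.7884.

(0,0): Delta=-0.5421 Bond=159.3045
(1,0): Delta=-0.5718 Bond=171.5431
(1,1): Delta=-0.5332 Bond=167.1797
(2,0): Delta=0.0562 Bond=146.1888
(2,1): Delta=-0.7586 Bond=204.2186
(2,2): Delta=-0.4662 Bond=160.2520
(3,0): Delta=-6.5514 Bond=391.2283
(3,1): Delta=2.0216 Bond=6.6057
(3,2): Delta=-1.5855 Bond=348.2481
(3,3): Delta=-0.1332 Bond=57.8604
V0=81.7884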